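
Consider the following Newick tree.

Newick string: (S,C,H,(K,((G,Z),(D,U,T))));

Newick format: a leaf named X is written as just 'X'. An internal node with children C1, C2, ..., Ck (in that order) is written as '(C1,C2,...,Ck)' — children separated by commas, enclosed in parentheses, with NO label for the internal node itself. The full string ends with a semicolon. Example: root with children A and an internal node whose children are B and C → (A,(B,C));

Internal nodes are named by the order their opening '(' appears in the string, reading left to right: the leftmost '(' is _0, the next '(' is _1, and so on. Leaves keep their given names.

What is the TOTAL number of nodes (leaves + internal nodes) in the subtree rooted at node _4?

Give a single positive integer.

Answer: 4

Derivation:
Newick: (S,C,H,(K,((G,Z),(D,U,T))));
Locate _4: it is the '(' at position 17 (the 5th '(' reading left to right).
Query: subtree rooted at _4
_4: subtree_size = 1 + 3
  D: subtree_size = 1 + 0
  U: subtree_size = 1 + 0
  T: subtree_size = 1 + 0
Total subtree size of _4: 4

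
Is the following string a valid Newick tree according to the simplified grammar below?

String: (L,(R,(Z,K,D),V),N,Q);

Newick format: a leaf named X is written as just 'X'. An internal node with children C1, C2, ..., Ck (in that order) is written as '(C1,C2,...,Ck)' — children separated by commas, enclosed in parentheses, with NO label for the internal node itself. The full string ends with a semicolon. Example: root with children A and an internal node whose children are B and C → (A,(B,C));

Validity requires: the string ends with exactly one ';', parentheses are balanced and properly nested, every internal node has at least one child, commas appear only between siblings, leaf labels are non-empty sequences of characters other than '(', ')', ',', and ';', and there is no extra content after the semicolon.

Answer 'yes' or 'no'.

Answer: yes

Derivation:
Input: (L,(R,(Z,K,D),V),N,Q);
Paren balance: 3 '(' vs 3 ')' OK
Ends with single ';': True
Full parse: OK
Valid: True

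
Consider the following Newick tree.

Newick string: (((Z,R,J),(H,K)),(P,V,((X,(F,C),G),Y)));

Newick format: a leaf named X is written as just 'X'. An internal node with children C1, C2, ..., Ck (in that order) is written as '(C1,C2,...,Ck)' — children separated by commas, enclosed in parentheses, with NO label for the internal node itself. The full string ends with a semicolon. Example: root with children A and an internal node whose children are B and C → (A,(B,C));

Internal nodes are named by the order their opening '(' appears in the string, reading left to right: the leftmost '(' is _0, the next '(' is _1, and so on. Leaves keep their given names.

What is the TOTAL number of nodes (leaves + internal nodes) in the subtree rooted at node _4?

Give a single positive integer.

Newick: (((Z,R,J),(H,K)),(P,V,((X,(F,C),G),Y)));
Locate _4: it is the '(' at position 17 (the 5th '(' reading left to right).
Query: subtree rooted at _4
_4: subtree_size = 1 + 10
  P: subtree_size = 1 + 0
  V: subtree_size = 1 + 0
  _5: subtree_size = 1 + 7
    _6: subtree_size = 1 + 5
      X: subtree_size = 1 + 0
      _7: subtree_size = 1 + 2
        F: subtree_size = 1 + 0
        C: subtree_size = 1 + 0
      G: subtree_size = 1 + 0
    Y: subtree_size = 1 + 0
Total subtree size of _4: 11

Answer: 11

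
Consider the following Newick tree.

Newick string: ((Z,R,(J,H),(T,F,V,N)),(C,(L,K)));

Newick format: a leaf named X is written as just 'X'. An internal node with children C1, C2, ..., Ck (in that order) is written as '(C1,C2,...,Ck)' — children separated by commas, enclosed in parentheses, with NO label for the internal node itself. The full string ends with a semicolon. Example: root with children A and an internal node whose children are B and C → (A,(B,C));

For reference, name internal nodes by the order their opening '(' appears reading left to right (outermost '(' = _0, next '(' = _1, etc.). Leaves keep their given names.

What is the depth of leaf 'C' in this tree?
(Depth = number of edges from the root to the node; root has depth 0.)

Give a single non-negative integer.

Newick: ((Z,R,(J,H),(T,F,V,N)),(C,(L,K)));
Naming internals by '(' encounter order: outermost '(' = _0, next = _1, ...
Query node: C
Path from root: _0 -> _4 -> C
Depth of C: 2 (number of edges from root)

Answer: 2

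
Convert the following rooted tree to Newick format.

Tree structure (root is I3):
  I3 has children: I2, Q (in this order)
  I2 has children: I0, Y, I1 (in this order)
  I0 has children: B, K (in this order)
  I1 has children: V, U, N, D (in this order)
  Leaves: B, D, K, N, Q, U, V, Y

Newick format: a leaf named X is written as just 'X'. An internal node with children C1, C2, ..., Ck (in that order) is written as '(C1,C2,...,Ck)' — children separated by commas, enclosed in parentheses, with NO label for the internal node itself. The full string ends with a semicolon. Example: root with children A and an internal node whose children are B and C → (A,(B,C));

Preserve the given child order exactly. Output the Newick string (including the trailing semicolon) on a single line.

Answer: (((B,K),Y,(V,U,N,D)),Q);

Derivation:
internal I3 with children ['I2', 'Q']
  internal I2 with children ['I0', 'Y', 'I1']
    internal I0 with children ['B', 'K']
      leaf 'B' → 'B'
      leaf 'K' → 'K'
    → '(B,K)'
    leaf 'Y' → 'Y'
    internal I1 with children ['V', 'U', 'N', 'D']
      leaf 'V' → 'V'
      leaf 'U' → 'U'
      leaf 'N' → 'N'
      leaf 'D' → 'D'
    → '(V,U,N,D)'
  → '((B,K),Y,(V,U,N,D))'
  leaf 'Q' → 'Q'
→ '(((B,K),Y,(V,U,N,D)),Q)'
Final: (((B,K),Y,(V,U,N,D)),Q);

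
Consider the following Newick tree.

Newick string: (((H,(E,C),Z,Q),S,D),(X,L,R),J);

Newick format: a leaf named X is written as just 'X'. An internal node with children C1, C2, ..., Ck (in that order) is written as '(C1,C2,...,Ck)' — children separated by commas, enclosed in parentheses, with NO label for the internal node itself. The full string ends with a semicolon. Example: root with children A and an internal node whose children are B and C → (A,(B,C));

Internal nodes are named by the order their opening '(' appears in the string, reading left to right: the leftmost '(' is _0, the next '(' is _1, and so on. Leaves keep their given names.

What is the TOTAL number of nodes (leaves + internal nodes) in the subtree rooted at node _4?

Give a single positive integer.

Newick: (((H,(E,C),Z,Q),S,D),(X,L,R),J);
Locate _4: it is the '(' at position 21 (the 5th '(' reading left to right).
Query: subtree rooted at _4
_4: subtree_size = 1 + 3
  X: subtree_size = 1 + 0
  L: subtree_size = 1 + 0
  R: subtree_size = 1 + 0
Total subtree size of _4: 4

Answer: 4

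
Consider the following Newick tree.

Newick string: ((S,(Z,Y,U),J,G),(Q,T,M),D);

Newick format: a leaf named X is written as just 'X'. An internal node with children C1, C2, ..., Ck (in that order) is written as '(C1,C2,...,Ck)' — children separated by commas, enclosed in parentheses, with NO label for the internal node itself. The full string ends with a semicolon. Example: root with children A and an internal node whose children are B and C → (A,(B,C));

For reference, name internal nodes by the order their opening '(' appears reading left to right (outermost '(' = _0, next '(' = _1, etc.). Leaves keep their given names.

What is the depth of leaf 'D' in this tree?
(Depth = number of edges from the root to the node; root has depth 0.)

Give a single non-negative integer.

Answer: 1

Derivation:
Newick: ((S,(Z,Y,U),J,G),(Q,T,M),D);
Naming internals by '(' encounter order: outermost '(' = _0, next = _1, ...
Query node: D
Path from root: _0 -> D
Depth of D: 1 (number of edges from root)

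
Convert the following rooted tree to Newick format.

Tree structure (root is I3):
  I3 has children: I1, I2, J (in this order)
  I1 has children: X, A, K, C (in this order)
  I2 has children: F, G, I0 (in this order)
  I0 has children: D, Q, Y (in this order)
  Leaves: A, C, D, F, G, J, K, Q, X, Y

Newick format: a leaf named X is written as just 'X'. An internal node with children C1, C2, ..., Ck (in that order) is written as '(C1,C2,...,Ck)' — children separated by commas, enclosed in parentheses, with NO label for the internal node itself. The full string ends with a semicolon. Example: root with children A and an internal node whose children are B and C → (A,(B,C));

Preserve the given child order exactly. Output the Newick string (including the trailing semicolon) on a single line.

Answer: ((X,A,K,C),(F,G,(D,Q,Y)),J);

Derivation:
internal I3 with children ['I1', 'I2', 'J']
  internal I1 with children ['X', 'A', 'K', 'C']
    leaf 'X' → 'X'
    leaf 'A' → 'A'
    leaf 'K' → 'K'
    leaf 'C' → 'C'
  → '(X,A,K,C)'
  internal I2 with children ['F', 'G', 'I0']
    leaf 'F' → 'F'
    leaf 'G' → 'G'
    internal I0 with children ['D', 'Q', 'Y']
      leaf 'D' → 'D'
      leaf 'Q' → 'Q'
      leaf 'Y' → 'Y'
    → '(D,Q,Y)'
  → '(F,G,(D,Q,Y))'
  leaf 'J' → 'J'
→ '((X,A,K,C),(F,G,(D,Q,Y)),J)'
Final: ((X,A,K,C),(F,G,(D,Q,Y)),J);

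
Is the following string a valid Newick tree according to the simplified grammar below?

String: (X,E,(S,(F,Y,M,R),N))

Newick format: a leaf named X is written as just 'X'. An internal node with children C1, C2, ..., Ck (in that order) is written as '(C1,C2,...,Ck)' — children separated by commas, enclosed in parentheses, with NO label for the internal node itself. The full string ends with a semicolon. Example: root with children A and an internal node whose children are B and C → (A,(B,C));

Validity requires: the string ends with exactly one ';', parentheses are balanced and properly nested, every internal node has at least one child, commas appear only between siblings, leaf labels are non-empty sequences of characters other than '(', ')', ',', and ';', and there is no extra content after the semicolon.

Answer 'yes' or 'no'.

Input: (X,E,(S,(F,Y,M,R),N))
Paren balance: 3 '(' vs 3 ')' OK
Ends with single ';': False
Full parse: FAILS (must end with ;)
Valid: False

Answer: no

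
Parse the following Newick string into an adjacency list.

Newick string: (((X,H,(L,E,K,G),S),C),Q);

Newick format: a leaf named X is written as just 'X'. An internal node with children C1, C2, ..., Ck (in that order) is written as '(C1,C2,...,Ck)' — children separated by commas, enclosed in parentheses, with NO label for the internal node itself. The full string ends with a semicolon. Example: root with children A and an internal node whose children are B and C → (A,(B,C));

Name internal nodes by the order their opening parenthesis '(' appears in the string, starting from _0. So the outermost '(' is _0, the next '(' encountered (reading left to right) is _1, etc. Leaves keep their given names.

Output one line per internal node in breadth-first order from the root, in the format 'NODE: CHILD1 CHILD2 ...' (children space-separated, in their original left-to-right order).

Input: (((X,H,(L,E,K,G),S),C),Q);
Scanning left-to-right, naming '(' by encounter order:
  pos 0: '(' -> open internal node _0 (depth 1)
  pos 1: '(' -> open internal node _1 (depth 2)
  pos 2: '(' -> open internal node _2 (depth 3)
  pos 7: '(' -> open internal node _3 (depth 4)
  pos 15: ')' -> close internal node _3 (now at depth 3)
  pos 18: ')' -> close internal node _2 (now at depth 2)
  pos 21: ')' -> close internal node _1 (now at depth 1)
  pos 24: ')' -> close internal node _0 (now at depth 0)
Total internal nodes: 4
BFS adjacency from root:
  _0: _1 Q
  _1: _2 C
  _2: X H _3 S
  _3: L E K G

Answer: _0: _1 Q
_1: _2 C
_2: X H _3 S
_3: L E K G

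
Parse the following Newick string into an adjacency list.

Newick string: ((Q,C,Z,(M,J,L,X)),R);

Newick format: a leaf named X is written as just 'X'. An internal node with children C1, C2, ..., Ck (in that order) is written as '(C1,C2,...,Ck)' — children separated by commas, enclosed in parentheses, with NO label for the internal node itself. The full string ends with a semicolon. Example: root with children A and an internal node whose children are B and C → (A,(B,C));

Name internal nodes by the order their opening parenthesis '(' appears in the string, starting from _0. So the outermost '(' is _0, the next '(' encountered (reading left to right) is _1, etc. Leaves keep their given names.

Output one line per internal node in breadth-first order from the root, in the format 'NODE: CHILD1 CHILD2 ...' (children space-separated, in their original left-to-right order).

Input: ((Q,C,Z,(M,J,L,X)),R);
Scanning left-to-right, naming '(' by encounter order:
  pos 0: '(' -> open internal node _0 (depth 1)
  pos 1: '(' -> open internal node _1 (depth 2)
  pos 8: '(' -> open internal node _2 (depth 3)
  pos 16: ')' -> close internal node _2 (now at depth 2)
  pos 17: ')' -> close internal node _1 (now at depth 1)
  pos 20: ')' -> close internal node _0 (now at depth 0)
Total internal nodes: 3
BFS adjacency from root:
  _0: _1 R
  _1: Q C Z _2
  _2: M J L X

Answer: _0: _1 R
_1: Q C Z _2
_2: M J L X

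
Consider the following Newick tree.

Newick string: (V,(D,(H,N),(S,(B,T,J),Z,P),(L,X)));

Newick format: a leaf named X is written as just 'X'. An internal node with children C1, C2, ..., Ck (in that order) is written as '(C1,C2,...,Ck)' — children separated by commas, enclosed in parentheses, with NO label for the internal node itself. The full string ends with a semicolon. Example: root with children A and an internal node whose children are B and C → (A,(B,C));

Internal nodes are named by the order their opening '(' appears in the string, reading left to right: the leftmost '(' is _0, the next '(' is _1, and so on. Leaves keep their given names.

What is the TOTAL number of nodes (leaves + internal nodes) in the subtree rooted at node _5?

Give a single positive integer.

Newick: (V,(D,(H,N),(S,(B,T,J),Z,P),(L,X)));
Locate _5: it is the '(' at position 28 (the 6th '(' reading left to right).
Query: subtree rooted at _5
_5: subtree_size = 1 + 2
  L: subtree_size = 1 + 0
  X: subtree_size = 1 + 0
Total subtree size of _5: 3

Answer: 3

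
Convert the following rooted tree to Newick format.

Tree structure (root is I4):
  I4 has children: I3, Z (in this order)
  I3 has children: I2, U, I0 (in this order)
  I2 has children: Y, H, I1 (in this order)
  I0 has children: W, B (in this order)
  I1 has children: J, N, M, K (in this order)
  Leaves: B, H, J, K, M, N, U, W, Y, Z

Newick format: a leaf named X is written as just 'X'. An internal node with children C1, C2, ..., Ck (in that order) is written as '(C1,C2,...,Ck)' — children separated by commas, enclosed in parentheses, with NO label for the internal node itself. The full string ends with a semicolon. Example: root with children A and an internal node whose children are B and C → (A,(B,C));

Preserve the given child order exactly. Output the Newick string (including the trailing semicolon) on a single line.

internal I4 with children ['I3', 'Z']
  internal I3 with children ['I2', 'U', 'I0']
    internal I2 with children ['Y', 'H', 'I1']
      leaf 'Y' → 'Y'
      leaf 'H' → 'H'
      internal I1 with children ['J', 'N', 'M', 'K']
        leaf 'J' → 'J'
        leaf 'N' → 'N'
        leaf 'M' → 'M'
        leaf 'K' → 'K'
      → '(J,N,M,K)'
    → '(Y,H,(J,N,M,K))'
    leaf 'U' → 'U'
    internal I0 with children ['W', 'B']
      leaf 'W' → 'W'
      leaf 'B' → 'B'
    → '(W,B)'
  → '((Y,H,(J,N,M,K)),U,(W,B))'
  leaf 'Z' → 'Z'
→ '(((Y,H,(J,N,M,K)),U,(W,B)),Z)'
Final: (((Y,H,(J,N,M,K)),U,(W,B)),Z);

Answer: (((Y,H,(J,N,M,K)),U,(W,B)),Z);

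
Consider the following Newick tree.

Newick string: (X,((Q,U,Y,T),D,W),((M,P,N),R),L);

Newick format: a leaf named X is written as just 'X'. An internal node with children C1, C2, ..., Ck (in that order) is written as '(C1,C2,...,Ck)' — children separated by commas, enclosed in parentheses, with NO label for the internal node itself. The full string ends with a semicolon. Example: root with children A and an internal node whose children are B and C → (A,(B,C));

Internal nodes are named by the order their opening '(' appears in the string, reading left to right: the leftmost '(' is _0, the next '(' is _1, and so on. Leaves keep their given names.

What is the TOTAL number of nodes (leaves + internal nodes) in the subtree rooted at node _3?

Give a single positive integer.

Newick: (X,((Q,U,Y,T),D,W),((M,P,N),R),L);
Locate _3: it is the '(' at position 19 (the 4th '(' reading left to right).
Query: subtree rooted at _3
_3: subtree_size = 1 + 5
  _4: subtree_size = 1 + 3
    M: subtree_size = 1 + 0
    P: subtree_size = 1 + 0
    N: subtree_size = 1 + 0
  R: subtree_size = 1 + 0
Total subtree size of _3: 6

Answer: 6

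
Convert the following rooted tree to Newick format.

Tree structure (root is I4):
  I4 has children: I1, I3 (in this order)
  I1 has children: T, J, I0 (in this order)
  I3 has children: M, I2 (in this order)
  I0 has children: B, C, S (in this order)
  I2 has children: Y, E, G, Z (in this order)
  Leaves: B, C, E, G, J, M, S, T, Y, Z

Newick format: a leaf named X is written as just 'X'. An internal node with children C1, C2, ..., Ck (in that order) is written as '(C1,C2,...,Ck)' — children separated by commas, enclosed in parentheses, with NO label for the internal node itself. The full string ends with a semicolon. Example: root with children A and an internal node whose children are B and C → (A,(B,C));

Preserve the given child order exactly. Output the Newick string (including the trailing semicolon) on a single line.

internal I4 with children ['I1', 'I3']
  internal I1 with children ['T', 'J', 'I0']
    leaf 'T' → 'T'
    leaf 'J' → 'J'
    internal I0 with children ['B', 'C', 'S']
      leaf 'B' → 'B'
      leaf 'C' → 'C'
      leaf 'S' → 'S'
    → '(B,C,S)'
  → '(T,J,(B,C,S))'
  internal I3 with children ['M', 'I2']
    leaf 'M' → 'M'
    internal I2 with children ['Y', 'E', 'G', 'Z']
      leaf 'Y' → 'Y'
      leaf 'E' → 'E'
      leaf 'G' → 'G'
      leaf 'Z' → 'Z'
    → '(Y,E,G,Z)'
  → '(M,(Y,E,G,Z))'
→ '((T,J,(B,C,S)),(M,(Y,E,G,Z)))'
Final: ((T,J,(B,C,S)),(M,(Y,E,G,Z)));

Answer: ((T,J,(B,C,S)),(M,(Y,E,G,Z)));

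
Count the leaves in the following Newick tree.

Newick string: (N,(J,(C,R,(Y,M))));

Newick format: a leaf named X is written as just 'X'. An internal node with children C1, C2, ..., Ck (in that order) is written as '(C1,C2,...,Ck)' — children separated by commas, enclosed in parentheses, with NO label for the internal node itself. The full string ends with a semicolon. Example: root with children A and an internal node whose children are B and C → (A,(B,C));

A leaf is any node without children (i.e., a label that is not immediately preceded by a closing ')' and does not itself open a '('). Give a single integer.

Answer: 6

Derivation:
Newick: (N,(J,(C,R,(Y,M))));
Scan left-to-right; a leaf is any maximal label run not followed by '(':
  pos 1: leaf 'N' → count = 1
  pos 4: leaf 'J' → count = 2
  pos 7: leaf 'C' → count = 3
  pos 9: leaf 'R' → count = 4
  pos 12: leaf 'Y' → count = 5
  pos 14: leaf 'M' → count = 6
Total leaves: 6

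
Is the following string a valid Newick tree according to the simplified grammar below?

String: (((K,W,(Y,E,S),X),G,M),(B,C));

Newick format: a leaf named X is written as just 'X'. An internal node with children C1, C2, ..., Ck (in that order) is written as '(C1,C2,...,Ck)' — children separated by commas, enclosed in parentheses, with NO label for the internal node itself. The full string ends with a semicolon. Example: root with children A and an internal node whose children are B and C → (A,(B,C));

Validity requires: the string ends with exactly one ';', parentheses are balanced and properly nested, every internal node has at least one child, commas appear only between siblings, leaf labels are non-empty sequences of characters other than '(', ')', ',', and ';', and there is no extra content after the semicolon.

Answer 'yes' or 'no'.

Input: (((K,W,(Y,E,S),X),G,M),(B,C));
Paren balance: 5 '(' vs 5 ')' OK
Ends with single ';': True
Full parse: OK
Valid: True

Answer: yes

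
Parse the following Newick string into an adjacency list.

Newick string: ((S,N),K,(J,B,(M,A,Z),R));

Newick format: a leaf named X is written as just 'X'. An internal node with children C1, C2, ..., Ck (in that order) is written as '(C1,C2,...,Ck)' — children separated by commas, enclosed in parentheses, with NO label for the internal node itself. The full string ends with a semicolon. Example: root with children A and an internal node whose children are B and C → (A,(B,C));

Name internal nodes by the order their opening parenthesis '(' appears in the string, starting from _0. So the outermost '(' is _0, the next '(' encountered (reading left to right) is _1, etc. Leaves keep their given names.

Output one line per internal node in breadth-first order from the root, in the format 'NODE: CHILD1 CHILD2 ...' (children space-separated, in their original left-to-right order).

Answer: _0: _1 K _2
_1: S N
_2: J B _3 R
_3: M A Z

Derivation:
Input: ((S,N),K,(J,B,(M,A,Z),R));
Scanning left-to-right, naming '(' by encounter order:
  pos 0: '(' -> open internal node _0 (depth 1)
  pos 1: '(' -> open internal node _1 (depth 2)
  pos 5: ')' -> close internal node _1 (now at depth 1)
  pos 9: '(' -> open internal node _2 (depth 2)
  pos 14: '(' -> open internal node _3 (depth 3)
  pos 20: ')' -> close internal node _3 (now at depth 2)
  pos 23: ')' -> close internal node _2 (now at depth 1)
  pos 24: ')' -> close internal node _0 (now at depth 0)
Total internal nodes: 4
BFS adjacency from root:
  _0: _1 K _2
  _1: S N
  _2: J B _3 R
  _3: M A Z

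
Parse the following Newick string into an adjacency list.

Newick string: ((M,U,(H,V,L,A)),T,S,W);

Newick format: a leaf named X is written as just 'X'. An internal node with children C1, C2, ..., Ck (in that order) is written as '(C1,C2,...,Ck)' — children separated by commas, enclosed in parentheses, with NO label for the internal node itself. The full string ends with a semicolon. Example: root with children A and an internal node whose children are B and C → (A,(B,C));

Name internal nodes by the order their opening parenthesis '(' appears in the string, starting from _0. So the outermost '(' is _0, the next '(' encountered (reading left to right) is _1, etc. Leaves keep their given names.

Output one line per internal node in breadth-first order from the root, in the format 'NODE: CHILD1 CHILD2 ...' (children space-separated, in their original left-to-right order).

Input: ((M,U,(H,V,L,A)),T,S,W);
Scanning left-to-right, naming '(' by encounter order:
  pos 0: '(' -> open internal node _0 (depth 1)
  pos 1: '(' -> open internal node _1 (depth 2)
  pos 6: '(' -> open internal node _2 (depth 3)
  pos 14: ')' -> close internal node _2 (now at depth 2)
  pos 15: ')' -> close internal node _1 (now at depth 1)
  pos 22: ')' -> close internal node _0 (now at depth 0)
Total internal nodes: 3
BFS adjacency from root:
  _0: _1 T S W
  _1: M U _2
  _2: H V L A

Answer: _0: _1 T S W
_1: M U _2
_2: H V L A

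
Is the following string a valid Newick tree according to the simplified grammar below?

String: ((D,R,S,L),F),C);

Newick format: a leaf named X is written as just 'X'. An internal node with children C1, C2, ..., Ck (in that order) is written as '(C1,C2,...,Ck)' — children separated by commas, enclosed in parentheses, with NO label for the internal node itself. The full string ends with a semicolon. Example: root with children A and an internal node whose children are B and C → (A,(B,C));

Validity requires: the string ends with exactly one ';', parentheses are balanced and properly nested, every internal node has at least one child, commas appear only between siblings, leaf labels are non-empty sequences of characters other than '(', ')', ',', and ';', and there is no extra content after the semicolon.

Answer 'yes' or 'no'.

Input: ((D,R,S,L),F),C);
Paren balance: 2 '(' vs 3 ')' MISMATCH
Ends with single ';': True
Full parse: FAILS (extra content after tree at pos 13)
Valid: False

Answer: no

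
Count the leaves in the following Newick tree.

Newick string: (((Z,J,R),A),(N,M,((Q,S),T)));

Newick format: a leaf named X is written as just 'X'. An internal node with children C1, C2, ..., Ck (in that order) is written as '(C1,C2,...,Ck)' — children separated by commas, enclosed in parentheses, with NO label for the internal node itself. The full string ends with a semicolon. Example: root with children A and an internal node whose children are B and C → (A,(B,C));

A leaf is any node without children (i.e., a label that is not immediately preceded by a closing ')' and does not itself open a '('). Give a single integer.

Answer: 9

Derivation:
Newick: (((Z,J,R),A),(N,M,((Q,S),T)));
Scan left-to-right; a leaf is any maximal label run not followed by '(':
  pos 3: leaf 'Z' → count = 1
  pos 5: leaf 'J' → count = 2
  pos 7: leaf 'R' → count = 3
  pos 10: leaf 'A' → count = 4
  pos 14: leaf 'N' → count = 5
  pos 16: leaf 'M' → count = 6
  pos 20: leaf 'Q' → count = 7
  pos 22: leaf 'S' → count = 8
  pos 25: leaf 'T' → count = 9
Total leaves: 9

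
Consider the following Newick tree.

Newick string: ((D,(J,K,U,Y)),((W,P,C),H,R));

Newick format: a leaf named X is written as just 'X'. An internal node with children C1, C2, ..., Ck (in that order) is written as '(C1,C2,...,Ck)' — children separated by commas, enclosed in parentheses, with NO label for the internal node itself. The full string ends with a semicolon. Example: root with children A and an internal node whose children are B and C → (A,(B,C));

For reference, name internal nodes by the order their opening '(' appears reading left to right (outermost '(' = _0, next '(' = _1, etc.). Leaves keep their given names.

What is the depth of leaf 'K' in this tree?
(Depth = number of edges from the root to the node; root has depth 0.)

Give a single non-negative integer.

Answer: 3

Derivation:
Newick: ((D,(J,K,U,Y)),((W,P,C),H,R));
Naming internals by '(' encounter order: outermost '(' = _0, next = _1, ...
Query node: K
Path from root: _0 -> _1 -> _2 -> K
Depth of K: 3 (number of edges from root)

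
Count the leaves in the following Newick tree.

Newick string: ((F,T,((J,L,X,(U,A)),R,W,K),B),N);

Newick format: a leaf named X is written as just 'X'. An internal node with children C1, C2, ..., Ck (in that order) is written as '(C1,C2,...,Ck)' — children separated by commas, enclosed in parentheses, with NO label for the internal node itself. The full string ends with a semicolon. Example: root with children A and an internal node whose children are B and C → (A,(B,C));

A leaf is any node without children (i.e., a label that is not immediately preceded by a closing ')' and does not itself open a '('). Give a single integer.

Newick: ((F,T,((J,L,X,(U,A)),R,W,K),B),N);
Scan left-to-right; a leaf is any maximal label run not followed by '(':
  pos 2: leaf 'F' → count = 1
  pos 4: leaf 'T' → count = 2
  pos 8: leaf 'J' → count = 3
  pos 10: leaf 'L' → count = 4
  pos 12: leaf 'X' → count = 5
  pos 15: leaf 'U' → count = 6
  pos 17: leaf 'A' → count = 7
  pos 21: leaf 'R' → count = 8
  pos 23: leaf 'W' → count = 9
  pos 25: leaf 'K' → count = 10
  pos 28: leaf 'B' → count = 11
  pos 31: leaf 'N' → count = 12
Total leaves: 12

Answer: 12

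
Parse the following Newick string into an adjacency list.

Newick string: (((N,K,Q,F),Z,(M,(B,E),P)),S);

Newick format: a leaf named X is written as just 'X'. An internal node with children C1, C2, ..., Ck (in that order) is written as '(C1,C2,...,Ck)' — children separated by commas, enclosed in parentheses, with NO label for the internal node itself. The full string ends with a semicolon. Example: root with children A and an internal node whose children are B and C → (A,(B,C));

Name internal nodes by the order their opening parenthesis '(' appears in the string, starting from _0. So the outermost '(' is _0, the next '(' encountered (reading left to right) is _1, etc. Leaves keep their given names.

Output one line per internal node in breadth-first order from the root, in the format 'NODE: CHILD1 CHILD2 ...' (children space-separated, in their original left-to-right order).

Input: (((N,K,Q,F),Z,(M,(B,E),P)),S);
Scanning left-to-right, naming '(' by encounter order:
  pos 0: '(' -> open internal node _0 (depth 1)
  pos 1: '(' -> open internal node _1 (depth 2)
  pos 2: '(' -> open internal node _2 (depth 3)
  pos 10: ')' -> close internal node _2 (now at depth 2)
  pos 14: '(' -> open internal node _3 (depth 3)
  pos 17: '(' -> open internal node _4 (depth 4)
  pos 21: ')' -> close internal node _4 (now at depth 3)
  pos 24: ')' -> close internal node _3 (now at depth 2)
  pos 25: ')' -> close internal node _1 (now at depth 1)
  pos 28: ')' -> close internal node _0 (now at depth 0)
Total internal nodes: 5
BFS adjacency from root:
  _0: _1 S
  _1: _2 Z _3
  _2: N K Q F
  _3: M _4 P
  _4: B E

Answer: _0: _1 S
_1: _2 Z _3
_2: N K Q F
_3: M _4 P
_4: B E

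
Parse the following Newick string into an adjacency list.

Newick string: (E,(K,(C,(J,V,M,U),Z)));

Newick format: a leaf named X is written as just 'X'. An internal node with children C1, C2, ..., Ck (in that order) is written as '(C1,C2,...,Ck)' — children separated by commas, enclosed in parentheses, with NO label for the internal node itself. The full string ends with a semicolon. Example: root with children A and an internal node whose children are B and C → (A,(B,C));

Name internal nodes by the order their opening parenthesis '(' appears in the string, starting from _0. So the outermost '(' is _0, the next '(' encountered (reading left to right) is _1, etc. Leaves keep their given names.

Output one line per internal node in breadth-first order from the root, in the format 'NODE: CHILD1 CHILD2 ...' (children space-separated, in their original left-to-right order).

Input: (E,(K,(C,(J,V,M,U),Z)));
Scanning left-to-right, naming '(' by encounter order:
  pos 0: '(' -> open internal node _0 (depth 1)
  pos 3: '(' -> open internal node _1 (depth 2)
  pos 6: '(' -> open internal node _2 (depth 3)
  pos 9: '(' -> open internal node _3 (depth 4)
  pos 17: ')' -> close internal node _3 (now at depth 3)
  pos 20: ')' -> close internal node _2 (now at depth 2)
  pos 21: ')' -> close internal node _1 (now at depth 1)
  pos 22: ')' -> close internal node _0 (now at depth 0)
Total internal nodes: 4
BFS adjacency from root:
  _0: E _1
  _1: K _2
  _2: C _3 Z
  _3: J V M U

Answer: _0: E _1
_1: K _2
_2: C _3 Z
_3: J V M U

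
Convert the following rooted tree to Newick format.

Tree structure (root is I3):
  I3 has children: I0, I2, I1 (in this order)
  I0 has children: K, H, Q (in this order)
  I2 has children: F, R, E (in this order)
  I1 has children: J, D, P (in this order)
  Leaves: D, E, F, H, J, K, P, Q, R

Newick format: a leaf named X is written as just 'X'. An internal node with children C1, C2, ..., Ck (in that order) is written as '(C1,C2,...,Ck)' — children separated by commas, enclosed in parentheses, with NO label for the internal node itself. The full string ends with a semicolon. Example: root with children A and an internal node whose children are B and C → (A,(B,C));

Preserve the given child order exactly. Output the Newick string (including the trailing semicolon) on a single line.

Answer: ((K,H,Q),(F,R,E),(J,D,P));

Derivation:
internal I3 with children ['I0', 'I2', 'I1']
  internal I0 with children ['K', 'H', 'Q']
    leaf 'K' → 'K'
    leaf 'H' → 'H'
    leaf 'Q' → 'Q'
  → '(K,H,Q)'
  internal I2 with children ['F', 'R', 'E']
    leaf 'F' → 'F'
    leaf 'R' → 'R'
    leaf 'E' → 'E'
  → '(F,R,E)'
  internal I1 with children ['J', 'D', 'P']
    leaf 'J' → 'J'
    leaf 'D' → 'D'
    leaf 'P' → 'P'
  → '(J,D,P)'
→ '((K,H,Q),(F,R,E),(J,D,P))'
Final: ((K,H,Q),(F,R,E),(J,D,P));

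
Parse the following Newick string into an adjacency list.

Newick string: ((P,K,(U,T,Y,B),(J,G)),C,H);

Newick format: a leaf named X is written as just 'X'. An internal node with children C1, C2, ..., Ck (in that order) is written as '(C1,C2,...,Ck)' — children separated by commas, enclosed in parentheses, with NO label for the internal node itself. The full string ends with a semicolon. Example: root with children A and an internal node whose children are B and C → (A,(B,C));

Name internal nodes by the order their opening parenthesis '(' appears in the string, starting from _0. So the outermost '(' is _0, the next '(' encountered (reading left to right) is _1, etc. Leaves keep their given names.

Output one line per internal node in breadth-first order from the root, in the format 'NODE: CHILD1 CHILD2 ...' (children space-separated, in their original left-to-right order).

Input: ((P,K,(U,T,Y,B),(J,G)),C,H);
Scanning left-to-right, naming '(' by encounter order:
  pos 0: '(' -> open internal node _0 (depth 1)
  pos 1: '(' -> open internal node _1 (depth 2)
  pos 6: '(' -> open internal node _2 (depth 3)
  pos 14: ')' -> close internal node _2 (now at depth 2)
  pos 16: '(' -> open internal node _3 (depth 3)
  pos 20: ')' -> close internal node _3 (now at depth 2)
  pos 21: ')' -> close internal node _1 (now at depth 1)
  pos 26: ')' -> close internal node _0 (now at depth 0)
Total internal nodes: 4
BFS adjacency from root:
  _0: _1 C H
  _1: P K _2 _3
  _2: U T Y B
  _3: J G

Answer: _0: _1 C H
_1: P K _2 _3
_2: U T Y B
_3: J G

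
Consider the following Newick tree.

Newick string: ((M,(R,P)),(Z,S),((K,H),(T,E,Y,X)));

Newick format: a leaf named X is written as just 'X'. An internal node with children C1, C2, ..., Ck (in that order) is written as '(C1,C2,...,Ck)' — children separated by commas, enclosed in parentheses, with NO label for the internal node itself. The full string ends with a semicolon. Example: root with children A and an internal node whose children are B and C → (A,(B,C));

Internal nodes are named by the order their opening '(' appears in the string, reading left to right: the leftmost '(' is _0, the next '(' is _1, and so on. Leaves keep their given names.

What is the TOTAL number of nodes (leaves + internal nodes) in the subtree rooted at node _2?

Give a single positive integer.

Answer: 3

Derivation:
Newick: ((M,(R,P)),(Z,S),((K,H),(T,E,Y,X)));
Locate _2: it is the '(' at position 4 (the 3rd '(' reading left to right).
Query: subtree rooted at _2
_2: subtree_size = 1 + 2
  R: subtree_size = 1 + 0
  P: subtree_size = 1 + 0
Total subtree size of _2: 3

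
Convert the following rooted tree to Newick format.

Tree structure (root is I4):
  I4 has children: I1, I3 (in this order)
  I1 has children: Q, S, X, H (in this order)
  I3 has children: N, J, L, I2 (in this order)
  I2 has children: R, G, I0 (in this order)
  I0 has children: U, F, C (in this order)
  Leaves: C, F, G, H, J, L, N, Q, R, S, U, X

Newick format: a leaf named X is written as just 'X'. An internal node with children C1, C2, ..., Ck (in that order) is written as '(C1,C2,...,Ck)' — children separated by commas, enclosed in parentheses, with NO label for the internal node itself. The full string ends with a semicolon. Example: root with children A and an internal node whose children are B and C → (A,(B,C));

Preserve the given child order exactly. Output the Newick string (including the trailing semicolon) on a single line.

internal I4 with children ['I1', 'I3']
  internal I1 with children ['Q', 'S', 'X', 'H']
    leaf 'Q' → 'Q'
    leaf 'S' → 'S'
    leaf 'X' → 'X'
    leaf 'H' → 'H'
  → '(Q,S,X,H)'
  internal I3 with children ['N', 'J', 'L', 'I2']
    leaf 'N' → 'N'
    leaf 'J' → 'J'
    leaf 'L' → 'L'
    internal I2 with children ['R', 'G', 'I0']
      leaf 'R' → 'R'
      leaf 'G' → 'G'
      internal I0 with children ['U', 'F', 'C']
        leaf 'U' → 'U'
        leaf 'F' → 'F'
        leaf 'C' → 'C'
      → '(U,F,C)'
    → '(R,G,(U,F,C))'
  → '(N,J,L,(R,G,(U,F,C)))'
→ '((Q,S,X,H),(N,J,L,(R,G,(U,F,C))))'
Final: ((Q,S,X,H),(N,J,L,(R,G,(U,F,C))));

Answer: ((Q,S,X,H),(N,J,L,(R,G,(U,F,C))));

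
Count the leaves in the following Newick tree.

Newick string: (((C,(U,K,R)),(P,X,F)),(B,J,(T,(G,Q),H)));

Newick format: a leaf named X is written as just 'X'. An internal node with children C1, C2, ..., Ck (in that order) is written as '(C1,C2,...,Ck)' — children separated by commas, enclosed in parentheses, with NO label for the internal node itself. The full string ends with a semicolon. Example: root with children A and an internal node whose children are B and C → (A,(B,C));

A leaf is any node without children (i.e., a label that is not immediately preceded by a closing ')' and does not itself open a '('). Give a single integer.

Newick: (((C,(U,K,R)),(P,X,F)),(B,J,(T,(G,Q),H)));
Scan left-to-right; a leaf is any maximal label run not followed by '(':
  pos 3: leaf 'C' → count = 1
  pos 6: leaf 'U' → count = 2
  pos 8: leaf 'K' → count = 3
  pos 10: leaf 'R' → count = 4
  pos 15: leaf 'P' → count = 5
  pos 17: leaf 'X' → count = 6
  pos 19: leaf 'F' → count = 7
  pos 24: leaf 'B' → count = 8
  pos 26: leaf 'J' → count = 9
  pos 29: leaf 'T' → count = 10
  pos 32: leaf 'G' → count = 11
  pos 34: leaf 'Q' → count = 12
  pos 37: leaf 'H' → count = 13
Total leaves: 13

Answer: 13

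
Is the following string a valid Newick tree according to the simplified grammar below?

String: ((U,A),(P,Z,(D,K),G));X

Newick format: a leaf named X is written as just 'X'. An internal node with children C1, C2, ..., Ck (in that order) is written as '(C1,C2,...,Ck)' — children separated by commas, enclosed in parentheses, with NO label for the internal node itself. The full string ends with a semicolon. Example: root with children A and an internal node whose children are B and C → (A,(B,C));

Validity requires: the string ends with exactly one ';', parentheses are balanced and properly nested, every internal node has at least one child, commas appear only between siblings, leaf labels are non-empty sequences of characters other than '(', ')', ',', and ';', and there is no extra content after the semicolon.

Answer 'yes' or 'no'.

Input: ((U,A),(P,Z,(D,K),G));X
Paren balance: 4 '(' vs 4 ')' OK
Ends with single ';': False
Full parse: FAILS (must end with ;)
Valid: False

Answer: no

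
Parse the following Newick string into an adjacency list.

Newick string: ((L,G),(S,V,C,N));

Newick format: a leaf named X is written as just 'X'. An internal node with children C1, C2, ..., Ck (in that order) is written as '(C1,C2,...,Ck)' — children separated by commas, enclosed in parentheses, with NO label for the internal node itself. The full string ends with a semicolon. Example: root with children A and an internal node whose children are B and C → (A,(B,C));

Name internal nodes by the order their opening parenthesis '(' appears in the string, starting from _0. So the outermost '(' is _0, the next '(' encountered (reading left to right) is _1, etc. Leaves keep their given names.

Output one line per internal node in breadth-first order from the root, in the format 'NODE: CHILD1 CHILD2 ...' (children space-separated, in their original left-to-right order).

Answer: _0: _1 _2
_1: L G
_2: S V C N

Derivation:
Input: ((L,G),(S,V,C,N));
Scanning left-to-right, naming '(' by encounter order:
  pos 0: '(' -> open internal node _0 (depth 1)
  pos 1: '(' -> open internal node _1 (depth 2)
  pos 5: ')' -> close internal node _1 (now at depth 1)
  pos 7: '(' -> open internal node _2 (depth 2)
  pos 15: ')' -> close internal node _2 (now at depth 1)
  pos 16: ')' -> close internal node _0 (now at depth 0)
Total internal nodes: 3
BFS adjacency from root:
  _0: _1 _2
  _1: L G
  _2: S V C N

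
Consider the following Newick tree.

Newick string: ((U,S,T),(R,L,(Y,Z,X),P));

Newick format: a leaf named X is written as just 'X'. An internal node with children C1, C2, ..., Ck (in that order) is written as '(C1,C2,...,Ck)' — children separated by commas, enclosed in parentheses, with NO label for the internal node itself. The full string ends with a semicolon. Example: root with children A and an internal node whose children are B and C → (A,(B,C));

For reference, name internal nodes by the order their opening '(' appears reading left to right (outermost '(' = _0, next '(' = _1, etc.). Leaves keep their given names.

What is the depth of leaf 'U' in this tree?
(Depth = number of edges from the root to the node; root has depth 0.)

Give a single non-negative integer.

Newick: ((U,S,T),(R,L,(Y,Z,X),P));
Naming internals by '(' encounter order: outermost '(' = _0, next = _1, ...
Query node: U
Path from root: _0 -> _1 -> U
Depth of U: 2 (number of edges from root)

Answer: 2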